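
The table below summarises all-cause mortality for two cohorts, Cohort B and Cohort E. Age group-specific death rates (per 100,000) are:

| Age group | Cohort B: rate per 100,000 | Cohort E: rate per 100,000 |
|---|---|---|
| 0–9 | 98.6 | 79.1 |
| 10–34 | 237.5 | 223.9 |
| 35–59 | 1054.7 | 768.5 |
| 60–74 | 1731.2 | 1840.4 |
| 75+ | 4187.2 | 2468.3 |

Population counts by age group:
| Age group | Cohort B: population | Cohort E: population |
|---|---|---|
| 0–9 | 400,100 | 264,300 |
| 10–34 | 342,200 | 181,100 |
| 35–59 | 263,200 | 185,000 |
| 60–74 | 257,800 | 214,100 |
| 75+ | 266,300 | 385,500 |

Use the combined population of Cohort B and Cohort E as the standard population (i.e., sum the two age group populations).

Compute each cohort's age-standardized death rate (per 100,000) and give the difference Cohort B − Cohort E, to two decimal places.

441.08

Combined standard total = 2,759,600; weights = 0.2408, 0.1896, 0.1624, 0.1710, 0.2362.
Cohort B: 0.2408×98.6 + 0.1896×237.5 + 0.1624×1054.7 + 0.1710×1731.2 + 0.2362×4187.2 = 1525.1052 per 100,000.
Cohort E: 0.2408×79.1 + 0.1896×223.9 + 0.1624×768.5 + 0.1710×1840.4 + 0.2362×2468.3 = 1084.0286 per 100,000.
Difference = 1525.1052 − 1084.0286 = 441.0766.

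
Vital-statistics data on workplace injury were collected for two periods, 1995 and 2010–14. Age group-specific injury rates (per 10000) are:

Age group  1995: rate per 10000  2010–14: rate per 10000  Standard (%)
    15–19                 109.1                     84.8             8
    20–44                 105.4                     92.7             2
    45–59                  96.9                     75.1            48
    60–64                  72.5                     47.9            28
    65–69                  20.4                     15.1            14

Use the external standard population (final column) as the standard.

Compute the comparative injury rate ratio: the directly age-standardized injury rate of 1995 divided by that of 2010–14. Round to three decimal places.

1.337

Standard weights: 0.08, 0.02, 0.48, 0.28, 0.14.
1995: 0.0800×109.1 + 0.0200×105.4 + 0.4800×96.9 + 0.2800×72.5 + 0.1400×20.4 = 80.5040 per 10000.
2010–14: 0.0800×84.8 + 0.0200×92.7 + 0.4800×75.1 + 0.2800×47.9 + 0.1400×15.1 = 60.2120 per 10000.
Ratio = 80.5040 ÷ 60.2120 = 1.33701.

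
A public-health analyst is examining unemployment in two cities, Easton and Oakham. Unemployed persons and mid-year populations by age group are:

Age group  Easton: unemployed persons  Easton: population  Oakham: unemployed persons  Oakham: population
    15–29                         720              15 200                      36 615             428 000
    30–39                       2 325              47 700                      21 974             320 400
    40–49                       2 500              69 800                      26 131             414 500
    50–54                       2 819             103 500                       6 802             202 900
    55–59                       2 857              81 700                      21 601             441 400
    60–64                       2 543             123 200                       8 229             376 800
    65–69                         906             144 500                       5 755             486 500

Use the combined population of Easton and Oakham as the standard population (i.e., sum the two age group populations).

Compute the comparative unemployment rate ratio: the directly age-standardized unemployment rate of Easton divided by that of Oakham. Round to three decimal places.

0.657

Age-specific rates per 1 000 for Easton: 47.368, 48.742, 35.817, 27.237, 34.969, 20.641, 6.270.
For Oakham: 85.549, 68.583, 63.042, 33.524, 48.937, 21.839, 11.829.
Combined standard total = 3 256 100; weights = 0.1361, 0.1130, 0.1487, 0.0941, 0.1607, 0.1536, 0.1938.
Easton: 0.1361×47.368 + 0.1130×48.742 + 0.1487×35.817 + 0.0941×27.237 + 0.1607×34.969 + 0.1536×20.641 + 0.1938×6.270 = 29.8506 per 1 000.
Oakham: 0.1361×85.549 + 0.1130×68.583 + 0.1487×63.042 + 0.0941×33.524 + 0.1607×48.937 + 0.1536×21.839 + 0.1938×11.829 = 45.4369 per 1 000.
Ratio = 29.8506 ÷ 45.4369 = 0.65697.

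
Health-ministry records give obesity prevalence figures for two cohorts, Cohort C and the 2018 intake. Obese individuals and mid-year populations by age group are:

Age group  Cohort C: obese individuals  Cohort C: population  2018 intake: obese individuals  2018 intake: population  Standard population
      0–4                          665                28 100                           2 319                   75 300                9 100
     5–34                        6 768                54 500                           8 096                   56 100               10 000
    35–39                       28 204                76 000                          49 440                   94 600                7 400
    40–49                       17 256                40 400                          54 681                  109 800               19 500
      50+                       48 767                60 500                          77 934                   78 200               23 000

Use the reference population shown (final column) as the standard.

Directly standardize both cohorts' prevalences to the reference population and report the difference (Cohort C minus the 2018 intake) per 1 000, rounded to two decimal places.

Age-specific rates per 1 000 for Cohort C: 23.665, 124.183, 371.105, 427.129, 806.066.
For the 2018 intake: 30.797, 144.314, 522.622, 498.005, 996.598.
Standard total = 69 000; weights = 0.1319, 0.1449, 0.1072, 0.2826, 0.3333.
Cohort C: 0.1319×23.665 + 0.1449×124.183 + 0.1072×371.105 + 0.2826×427.129 + 0.3333×806.066 = 450.3174 per 1 000.
The 2018 intake: 0.1319×30.797 + 0.1449×144.314 + 0.1072×522.622 + 0.2826×498.005 + 0.3333×996.598 = 553.9661 per 1 000.
Difference = 450.3174 − 553.9661 = -103.6487.

-103.65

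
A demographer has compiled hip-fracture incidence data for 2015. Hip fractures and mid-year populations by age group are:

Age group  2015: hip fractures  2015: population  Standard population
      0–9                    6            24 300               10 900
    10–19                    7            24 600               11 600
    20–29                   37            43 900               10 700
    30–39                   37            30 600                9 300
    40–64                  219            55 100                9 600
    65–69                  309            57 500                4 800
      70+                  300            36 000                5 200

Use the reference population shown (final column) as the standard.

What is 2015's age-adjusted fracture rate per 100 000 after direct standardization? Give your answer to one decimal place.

215.0

Age-specific rates per 100 000 for 2015: 24.69, 28.46, 84.28, 120.92, 397.46, 537.39, 833.33.
Standard total = 62 100; weights = 0.1755, 0.1868, 0.1723, 0.1498, 0.1546, 0.0773, 0.0837.
Standardized rate: 0.1755×24.69 + 0.1868×28.46 + 0.1723×84.28 + 0.1498×120.92 + 0.1546×397.46 + 0.0773×537.39 + 0.0837×833.33 = 215.0398 per 100 000.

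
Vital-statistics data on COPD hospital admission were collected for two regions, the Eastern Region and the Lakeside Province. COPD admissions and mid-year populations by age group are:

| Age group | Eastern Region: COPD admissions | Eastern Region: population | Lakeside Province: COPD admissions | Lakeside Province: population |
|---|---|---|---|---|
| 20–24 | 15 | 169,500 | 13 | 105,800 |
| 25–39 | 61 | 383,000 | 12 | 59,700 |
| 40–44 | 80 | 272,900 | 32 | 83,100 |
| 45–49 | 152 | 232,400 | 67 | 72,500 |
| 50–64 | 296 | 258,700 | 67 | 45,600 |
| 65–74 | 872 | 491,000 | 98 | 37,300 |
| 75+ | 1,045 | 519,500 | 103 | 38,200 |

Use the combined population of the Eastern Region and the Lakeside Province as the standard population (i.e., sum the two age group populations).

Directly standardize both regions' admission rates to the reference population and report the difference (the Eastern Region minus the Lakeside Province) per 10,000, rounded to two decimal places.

-3.88

Age-specific rates per 10,000 for the Eastern Region: 0.88, 1.59, 2.93, 6.54, 11.44, 17.76, 20.12.
For the Lakeside Province: 1.23, 2.01, 3.85, 9.24, 14.69, 26.27, 26.96.
Combined standard total = 2,769,200; weights = 0.0994, 0.1599, 0.1286, 0.1101, 0.1099, 0.1908, 0.2014.
The Eastern Region: 0.0994×0.88 + 0.1599×1.59 + 0.1286×2.93 + 0.1101×6.54 + 0.1099×11.44 + 0.1908×17.76 + 0.2014×20.12 = 10.1362 per 10,000.
The Lakeside Province: 0.0994×1.23 + 0.1599×2.01 + 0.1286×3.85 + 0.1101×9.24 + 0.1099×14.69 + 0.1908×26.27 + 0.2014×26.96 = 14.0133 per 10,000.
Difference = 10.1362 − 14.0133 = -3.8771.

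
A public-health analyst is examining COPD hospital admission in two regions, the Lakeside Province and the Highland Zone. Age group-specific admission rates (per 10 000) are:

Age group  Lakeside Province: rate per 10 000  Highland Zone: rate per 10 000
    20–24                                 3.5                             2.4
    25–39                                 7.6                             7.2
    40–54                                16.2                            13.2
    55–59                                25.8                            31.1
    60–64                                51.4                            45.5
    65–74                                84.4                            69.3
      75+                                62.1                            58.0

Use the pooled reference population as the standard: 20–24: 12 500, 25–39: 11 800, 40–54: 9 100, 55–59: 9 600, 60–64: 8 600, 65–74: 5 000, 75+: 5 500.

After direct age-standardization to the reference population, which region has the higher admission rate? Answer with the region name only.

Standard total = 62 100; weights = 0.2013, 0.1900, 0.1465, 0.1546, 0.1385, 0.0805, 0.0886.
The Lakeside Province: 0.2013×3.5 + 0.1900×7.6 + 0.1465×16.2 + 0.1546×25.8 + 0.1385×51.4 + 0.0805×84.4 + 0.0886×62.1 = 27.9246 per 10 000.
The Highland Zone: 0.2013×2.4 + 0.1900×7.2 + 0.1465×13.2 + 0.1546×31.1 + 0.1385×45.5 + 0.0805×69.3 + 0.0886×58.0 = 25.6110 per 10 000.

Lakeside Province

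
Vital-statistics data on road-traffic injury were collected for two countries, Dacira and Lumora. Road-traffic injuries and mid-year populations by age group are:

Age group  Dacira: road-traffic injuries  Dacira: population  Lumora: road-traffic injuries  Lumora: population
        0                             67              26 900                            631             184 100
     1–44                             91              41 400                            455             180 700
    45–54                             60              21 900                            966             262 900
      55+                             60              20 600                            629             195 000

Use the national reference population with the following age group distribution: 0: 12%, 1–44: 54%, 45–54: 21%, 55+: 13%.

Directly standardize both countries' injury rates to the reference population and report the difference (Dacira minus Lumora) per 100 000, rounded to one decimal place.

-52.2

Age-specific rates per 100 000 for Dacira: 249.07, 219.81, 273.97, 291.26.
For Lumora: 342.75, 251.80, 367.44, 322.56.
Standard weights: 0.12, 0.54, 0.21, 0.13.
Dacira: 0.1200×249.07 + 0.5400×219.81 + 0.2100×273.97 + 0.1300×291.26 = 243.9825 per 100 000.
Lumora: 0.1200×342.75 + 0.5400×251.80 + 0.2100×367.44 + 0.1300×322.56 = 296.1968 per 100 000.
Difference = 243.9825 − 296.1968 = -52.2143.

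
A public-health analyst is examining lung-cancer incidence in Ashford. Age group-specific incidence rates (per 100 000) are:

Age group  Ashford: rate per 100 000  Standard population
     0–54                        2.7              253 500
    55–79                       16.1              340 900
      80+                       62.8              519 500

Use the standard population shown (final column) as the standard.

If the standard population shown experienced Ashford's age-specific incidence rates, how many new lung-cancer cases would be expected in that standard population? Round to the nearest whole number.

Expected new lung-cancer cases = Σ (standard pop × age-specific rate ÷ 100 000)
= 253 500×2.7/100 000 + 340 900×16.1/100 000 + 519 500×62.8/100 000
= 6.84 + 54.88 + 326.25 = 387.98.

388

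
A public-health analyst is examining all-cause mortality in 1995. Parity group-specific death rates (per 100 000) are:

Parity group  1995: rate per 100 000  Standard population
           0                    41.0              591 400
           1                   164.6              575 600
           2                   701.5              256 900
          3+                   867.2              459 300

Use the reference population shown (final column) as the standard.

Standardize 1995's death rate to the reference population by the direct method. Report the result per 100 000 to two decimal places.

Standard total = 1 883 200; weights = 0.3140, 0.3056, 0.1364, 0.2439.
Standardized rate: 0.3140×41.0 + 0.3056×164.6 + 0.1364×701.5 + 0.2439×867.2 = 370.3863 per 100 000.

370.39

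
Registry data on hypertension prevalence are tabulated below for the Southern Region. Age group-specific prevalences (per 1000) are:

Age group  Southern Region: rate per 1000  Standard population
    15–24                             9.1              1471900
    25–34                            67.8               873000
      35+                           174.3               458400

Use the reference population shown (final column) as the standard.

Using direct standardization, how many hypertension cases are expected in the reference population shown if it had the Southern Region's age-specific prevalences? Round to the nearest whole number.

Expected hypertension cases = Σ (standard pop × age-specific rate ÷ 1000)
= 1471900×9.1/1000 + 873000×67.8/1000 + 458400×174.3/1000
= 13394.29 + 59189.40 + 79899.12 = 152482.81.

152483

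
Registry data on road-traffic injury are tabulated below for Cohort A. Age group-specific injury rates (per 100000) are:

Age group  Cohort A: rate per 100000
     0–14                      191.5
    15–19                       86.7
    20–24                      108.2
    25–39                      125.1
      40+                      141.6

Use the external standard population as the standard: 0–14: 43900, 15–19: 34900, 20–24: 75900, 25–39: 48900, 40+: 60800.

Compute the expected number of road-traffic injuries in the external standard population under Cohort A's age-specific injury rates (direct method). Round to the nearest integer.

Expected road-traffic injuries = Σ (standard pop × age-specific rate ÷ 100000)
= 43900×191.5/100000 + 34900×86.7/100000 + 75900×108.2/100000 + 48900×125.1/100000 + 60800×141.6/100000
= 84.07 + 30.26 + 82.12 + 61.17 + 86.09 = 343.72.

344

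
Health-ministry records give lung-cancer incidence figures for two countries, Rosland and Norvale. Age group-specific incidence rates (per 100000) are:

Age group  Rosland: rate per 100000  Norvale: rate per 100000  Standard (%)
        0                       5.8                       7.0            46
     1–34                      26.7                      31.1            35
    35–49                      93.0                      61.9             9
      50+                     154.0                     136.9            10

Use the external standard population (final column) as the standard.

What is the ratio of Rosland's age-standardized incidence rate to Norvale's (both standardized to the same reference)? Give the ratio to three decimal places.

Standard weights: 0.46, 0.35, 0.09, 0.10.
Rosland: 0.4600×5.8 + 0.3500×26.7 + 0.0900×93.0 + 0.1000×154.0 = 35.7830 per 100000.
Norvale: 0.4600×7.0 + 0.3500×31.1 + 0.0900×61.9 + 0.1000×136.9 = 33.3660 per 100000.
Ratio = 35.7830 ÷ 33.3660 = 1.07244.

1.072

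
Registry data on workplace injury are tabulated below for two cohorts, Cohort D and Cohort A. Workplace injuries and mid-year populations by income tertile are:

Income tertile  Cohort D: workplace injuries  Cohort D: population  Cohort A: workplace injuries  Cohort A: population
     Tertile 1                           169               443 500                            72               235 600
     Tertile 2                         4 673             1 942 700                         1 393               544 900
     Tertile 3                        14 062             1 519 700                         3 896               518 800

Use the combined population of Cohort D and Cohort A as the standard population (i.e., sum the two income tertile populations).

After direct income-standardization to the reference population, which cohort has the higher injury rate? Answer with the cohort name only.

Cohort D

Income-specific rates per 10 000 for Cohort D: 3.81, 24.05, 92.53.
For Cohort A: 3.06, 25.56, 75.10.
Combined standard total = 5 205 200; weights = 0.1305, 0.4779, 0.3916.
Cohort D: 0.1305×3.81 + 0.4779×24.05 + 0.3916×92.53 = 48.2307 per 10 000.
Cohort A: 0.1305×3.06 + 0.4779×25.56 + 0.3916×75.10 = 42.0259 per 10 000.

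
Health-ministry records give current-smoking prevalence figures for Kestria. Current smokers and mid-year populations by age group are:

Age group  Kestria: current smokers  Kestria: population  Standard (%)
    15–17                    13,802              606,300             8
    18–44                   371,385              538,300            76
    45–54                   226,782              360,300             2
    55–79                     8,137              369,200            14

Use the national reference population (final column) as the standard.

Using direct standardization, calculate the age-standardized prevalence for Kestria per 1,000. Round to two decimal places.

541.84

Age-specific rates per 1,000 for Kestria: 22.764, 689.922, 629.425, 22.040.
Standard weights: 0.08, 0.76, 0.02, 0.14.
Standardized rate: 0.0800×22.764 + 0.7600×689.922 + 0.0200×629.425 + 0.1400×22.040 = 541.8359 per 1,000.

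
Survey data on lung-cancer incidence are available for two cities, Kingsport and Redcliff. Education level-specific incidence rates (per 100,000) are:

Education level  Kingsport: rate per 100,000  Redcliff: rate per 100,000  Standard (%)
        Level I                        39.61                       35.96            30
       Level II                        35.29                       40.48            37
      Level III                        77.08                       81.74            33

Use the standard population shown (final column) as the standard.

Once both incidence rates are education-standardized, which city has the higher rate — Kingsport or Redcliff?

Standard weights: 0.30, 0.37, 0.33.
Kingsport: 0.3000×39.61 + 0.3700×35.29 + 0.3300×77.08 = 50.3767 per 100,000.
Redcliff: 0.3000×35.96 + 0.3700×40.48 + 0.3300×81.74 = 52.7398 per 100,000.

Redcliff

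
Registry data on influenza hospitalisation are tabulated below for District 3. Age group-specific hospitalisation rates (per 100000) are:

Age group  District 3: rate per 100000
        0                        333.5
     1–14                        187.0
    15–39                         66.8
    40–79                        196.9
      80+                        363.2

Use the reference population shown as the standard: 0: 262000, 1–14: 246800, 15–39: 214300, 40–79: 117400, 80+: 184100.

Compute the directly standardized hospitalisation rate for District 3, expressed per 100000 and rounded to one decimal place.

Standard total = 1024600; weights = 0.2557, 0.2409, 0.2092, 0.1146, 0.1797.
Standardized rate: 0.2557×333.5 + 0.2409×187.0 + 0.2092×66.8 + 0.1146×196.9 + 0.1797×363.2 = 232.1150 per 100000.

232.1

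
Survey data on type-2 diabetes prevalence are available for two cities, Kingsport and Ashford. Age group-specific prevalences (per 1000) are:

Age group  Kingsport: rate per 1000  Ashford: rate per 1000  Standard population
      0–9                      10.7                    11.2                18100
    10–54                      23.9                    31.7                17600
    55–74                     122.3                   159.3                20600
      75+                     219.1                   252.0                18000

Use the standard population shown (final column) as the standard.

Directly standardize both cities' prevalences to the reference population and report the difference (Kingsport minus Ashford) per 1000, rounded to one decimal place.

Standard total = 74300; weights = 0.2436, 0.2369, 0.2773, 0.2423.
Kingsport: 0.2436×10.7 + 0.2369×23.9 + 0.2773×122.3 + 0.2423×219.1 = 95.2556 per 1000.
Ashford: 0.2436×11.2 + 0.2369×31.7 + 0.2773×159.3 + 0.2423×252.0 = 115.4538 per 1000.
Difference = 95.2556 − 115.4538 = -20.1983.

-20.2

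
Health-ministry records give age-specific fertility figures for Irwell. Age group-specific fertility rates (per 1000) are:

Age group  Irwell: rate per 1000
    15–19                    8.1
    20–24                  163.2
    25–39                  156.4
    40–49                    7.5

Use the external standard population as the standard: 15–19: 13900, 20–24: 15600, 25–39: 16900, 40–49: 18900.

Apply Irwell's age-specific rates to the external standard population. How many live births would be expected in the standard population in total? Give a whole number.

5443

Expected live births = Σ (standard pop × age-specific rate ÷ 1000)
= 13900×8.1/1000 + 15600×163.2/1000 + 16900×156.4/1000 + 18900×7.5/1000
= 112.59 + 2545.92 + 2643.16 + 141.75 = 5443.42.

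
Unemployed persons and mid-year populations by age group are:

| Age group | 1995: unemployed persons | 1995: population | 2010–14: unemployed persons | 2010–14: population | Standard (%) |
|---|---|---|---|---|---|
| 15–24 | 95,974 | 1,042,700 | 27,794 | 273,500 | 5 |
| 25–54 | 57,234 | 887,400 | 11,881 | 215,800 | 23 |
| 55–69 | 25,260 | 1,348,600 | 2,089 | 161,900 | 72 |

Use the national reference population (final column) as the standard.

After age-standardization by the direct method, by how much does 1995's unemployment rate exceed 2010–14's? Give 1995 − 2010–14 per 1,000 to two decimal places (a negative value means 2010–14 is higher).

Age-specific rates per 1,000 for 1995: 92.044, 64.496, 18.731.
For 2010–14: 101.623, 55.056, 12.903.
Standard weights: 0.05, 0.23, 0.72.
1995: 0.0500×92.044 + 0.2300×64.496 + 0.7200×18.731 = 32.9223 per 1,000.
2010–14: 0.0500×101.623 + 0.2300×55.056 + 0.7200×12.903 = 27.0341 per 1,000.
Difference = 32.9223 − 27.0341 = 5.8882.

5.89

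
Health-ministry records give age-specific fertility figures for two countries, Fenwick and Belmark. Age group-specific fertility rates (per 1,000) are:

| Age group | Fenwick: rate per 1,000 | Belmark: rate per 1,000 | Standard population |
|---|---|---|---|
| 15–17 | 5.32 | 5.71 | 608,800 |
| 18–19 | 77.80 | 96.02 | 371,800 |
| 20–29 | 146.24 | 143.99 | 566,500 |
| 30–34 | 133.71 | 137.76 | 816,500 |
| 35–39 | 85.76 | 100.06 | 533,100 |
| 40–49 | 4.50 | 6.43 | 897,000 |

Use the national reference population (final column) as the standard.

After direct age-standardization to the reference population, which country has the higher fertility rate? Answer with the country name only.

Standard total = 3,793,700; weights = 0.1605, 0.0980, 0.1493, 0.2152, 0.1405, 0.2364.
Fenwick: 0.1605×5.32 + 0.0980×77.80 + 0.1493×146.24 + 0.2152×133.71 + 0.1405×85.76 + 0.2364×4.50 = 72.2090 per 1,000.
Belmark: 0.1605×5.71 + 0.0980×96.02 + 0.1493×143.99 + 0.2152×137.76 + 0.1405×100.06 + 0.2364×6.43 = 77.0587 per 1,000.

Belmark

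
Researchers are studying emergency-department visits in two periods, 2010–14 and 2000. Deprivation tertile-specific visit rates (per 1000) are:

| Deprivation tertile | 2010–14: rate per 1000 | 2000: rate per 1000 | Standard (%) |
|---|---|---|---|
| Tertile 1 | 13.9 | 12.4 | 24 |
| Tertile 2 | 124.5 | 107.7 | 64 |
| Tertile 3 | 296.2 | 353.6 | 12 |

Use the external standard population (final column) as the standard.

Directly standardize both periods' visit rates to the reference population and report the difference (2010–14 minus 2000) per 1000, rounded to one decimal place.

Standard weights: 0.24, 0.64, 0.12.
2010–14: 0.2400×13.9 + 0.6400×124.5 + 0.1200×296.2 = 118.5600 per 1000.
2000: 0.2400×12.4 + 0.6400×107.7 + 0.1200×353.6 = 114.3360 per 1000.
Difference = 118.5600 − 114.3360 = 4.2240.

4.2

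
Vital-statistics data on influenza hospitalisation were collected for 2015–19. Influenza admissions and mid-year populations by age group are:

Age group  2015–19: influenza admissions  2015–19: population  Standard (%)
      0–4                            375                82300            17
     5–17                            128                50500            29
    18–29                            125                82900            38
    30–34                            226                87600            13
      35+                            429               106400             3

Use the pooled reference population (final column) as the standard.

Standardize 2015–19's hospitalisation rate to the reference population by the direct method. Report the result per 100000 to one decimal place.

253.9

Age-specific rates per 100000 for 2015–19: 455.65, 253.47, 150.78, 257.99, 403.20.
Standard weights: 0.17, 0.29, 0.38, 0.13, 0.03.
Standardized rate: 0.1700×455.65 + 0.2900×253.47 + 0.3800×150.78 + 0.1300×257.99 + 0.0300×403.20 = 253.8981 per 100000.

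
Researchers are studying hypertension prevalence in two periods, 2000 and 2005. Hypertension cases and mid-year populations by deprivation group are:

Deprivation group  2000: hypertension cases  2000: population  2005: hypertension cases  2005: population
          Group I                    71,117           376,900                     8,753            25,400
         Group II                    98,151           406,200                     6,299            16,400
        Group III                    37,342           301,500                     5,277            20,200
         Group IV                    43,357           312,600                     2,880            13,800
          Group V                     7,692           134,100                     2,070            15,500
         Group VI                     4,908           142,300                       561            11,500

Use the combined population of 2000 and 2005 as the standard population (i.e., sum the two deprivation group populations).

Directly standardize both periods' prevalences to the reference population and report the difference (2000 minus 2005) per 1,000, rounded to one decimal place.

Deprivation-specific rates per 1,000 for 2000: 188.689, 241.632, 123.854, 138.698, 57.360, 34.491.
For 2005: 344.606, 384.085, 261.238, 208.696, 133.548, 48.783.
Combined standard total = 1,776,400; weights = 0.2265, 0.2379, 0.1811, 0.1837, 0.0842, 0.0866.
2000: 0.2265×188.689 + 0.2379×241.632 + 0.1811×123.854 + 0.1837×138.698 + 0.0842×57.360 + 0.0866×34.491 = 155.9469 per 1,000.
2005: 0.2265×344.606 + 0.2379×384.085 + 0.1811×261.238 + 0.1837×208.696 + 0.0842×133.548 + 0.0866×48.783 = 270.5413 per 1,000.
Difference = 155.9469 − 270.5413 = -114.5944.

-114.6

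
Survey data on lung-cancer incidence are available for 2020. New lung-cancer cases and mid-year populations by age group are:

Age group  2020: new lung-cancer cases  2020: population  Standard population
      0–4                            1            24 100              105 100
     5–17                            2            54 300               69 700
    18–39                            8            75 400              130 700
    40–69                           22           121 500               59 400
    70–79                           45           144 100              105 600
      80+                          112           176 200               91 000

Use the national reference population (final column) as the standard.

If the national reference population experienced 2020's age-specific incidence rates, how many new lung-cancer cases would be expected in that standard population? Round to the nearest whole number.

122

Age-specific rates per 100 000 for 2020: 4.15, 3.68, 10.61, 18.11, 31.23, 63.56.
Expected new lung-cancer cases = Σ (standard pop × age-specific rate ÷ 100 000)
= 105 100×4.15/100 000 + 69 700×3.68/100 000 + 130 700×10.61/100 000 + 59 400×18.11/100 000 + 105 600×31.23/100 000 + 91 000×63.56/100 000
= 4.36 + 2.57 + 13.87 + 10.76 + 32.98 + 57.84 = 122.37.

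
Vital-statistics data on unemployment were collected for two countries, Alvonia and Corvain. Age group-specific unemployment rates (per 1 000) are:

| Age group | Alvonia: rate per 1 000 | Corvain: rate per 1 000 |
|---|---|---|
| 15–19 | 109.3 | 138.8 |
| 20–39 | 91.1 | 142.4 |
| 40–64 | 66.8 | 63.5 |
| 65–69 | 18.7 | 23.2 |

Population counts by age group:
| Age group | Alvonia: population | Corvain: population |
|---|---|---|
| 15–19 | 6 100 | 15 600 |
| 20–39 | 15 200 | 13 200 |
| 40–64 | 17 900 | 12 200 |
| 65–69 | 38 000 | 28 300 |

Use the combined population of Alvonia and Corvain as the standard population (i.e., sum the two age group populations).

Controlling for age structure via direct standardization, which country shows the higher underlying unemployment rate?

Corvain

Combined standard total = 146 500; weights = 0.1481, 0.1939, 0.2055, 0.4526.
Alvonia: 0.1481×109.3 + 0.1939×91.1 + 0.2055×66.8 + 0.4526×18.7 = 56.0378 per 1 000.
Corvain: 0.1481×138.8 + 0.1939×142.4 + 0.2055×63.5 + 0.4526×23.2 = 71.7108 per 1 000.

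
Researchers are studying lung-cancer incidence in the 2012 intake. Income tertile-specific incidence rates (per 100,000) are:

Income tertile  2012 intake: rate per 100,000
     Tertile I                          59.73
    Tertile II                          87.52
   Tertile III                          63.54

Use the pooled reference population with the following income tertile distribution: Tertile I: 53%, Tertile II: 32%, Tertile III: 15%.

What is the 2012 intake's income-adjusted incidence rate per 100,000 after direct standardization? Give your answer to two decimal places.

69.19

Standard weights: 0.53, 0.32, 0.15.
Standardized rate: 0.5300×59.73 + 0.3200×87.52 + 0.1500×63.54 = 69.1943 per 100,000.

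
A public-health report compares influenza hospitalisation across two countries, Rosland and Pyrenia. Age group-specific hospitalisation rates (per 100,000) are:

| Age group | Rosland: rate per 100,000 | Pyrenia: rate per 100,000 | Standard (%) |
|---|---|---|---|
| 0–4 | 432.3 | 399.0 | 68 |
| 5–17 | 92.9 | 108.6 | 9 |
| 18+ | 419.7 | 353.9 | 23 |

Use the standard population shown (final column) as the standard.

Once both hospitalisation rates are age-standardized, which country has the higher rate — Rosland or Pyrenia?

Standard weights: 0.68, 0.09, 0.23.
Rosland: 0.6800×432.3 + 0.0900×92.9 + 0.2300×419.7 = 398.8560 per 100,000.
Pyrenia: 0.6800×399.0 + 0.0900×108.6 + 0.2300×353.9 = 362.4910 per 100,000.

Rosland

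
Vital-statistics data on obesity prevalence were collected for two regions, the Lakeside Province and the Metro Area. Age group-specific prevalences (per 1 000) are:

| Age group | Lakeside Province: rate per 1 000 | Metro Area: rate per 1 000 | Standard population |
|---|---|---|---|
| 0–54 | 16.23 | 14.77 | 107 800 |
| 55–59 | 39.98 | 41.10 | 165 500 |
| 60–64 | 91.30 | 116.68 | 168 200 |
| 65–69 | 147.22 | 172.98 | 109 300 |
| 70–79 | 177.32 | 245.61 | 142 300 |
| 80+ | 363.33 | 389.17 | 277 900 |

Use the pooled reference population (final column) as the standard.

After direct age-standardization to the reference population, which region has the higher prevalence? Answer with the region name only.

Standard total = 971 000; weights = 0.1110, 0.1704, 0.1732, 0.1126, 0.1465, 0.2862.
The Lakeside Province: 0.1110×16.23 + 0.1704×39.98 + 0.1732×91.30 + 0.1126×147.22 + 0.1465×177.32 + 0.2862×363.33 = 170.9744 per 1 000.
The Metro Area: 0.1110×14.77 + 0.1704×41.10 + 0.1732×116.68 + 0.1126×172.98 + 0.1465×245.61 + 0.2862×389.17 = 195.7026 per 1 000.

Metro Area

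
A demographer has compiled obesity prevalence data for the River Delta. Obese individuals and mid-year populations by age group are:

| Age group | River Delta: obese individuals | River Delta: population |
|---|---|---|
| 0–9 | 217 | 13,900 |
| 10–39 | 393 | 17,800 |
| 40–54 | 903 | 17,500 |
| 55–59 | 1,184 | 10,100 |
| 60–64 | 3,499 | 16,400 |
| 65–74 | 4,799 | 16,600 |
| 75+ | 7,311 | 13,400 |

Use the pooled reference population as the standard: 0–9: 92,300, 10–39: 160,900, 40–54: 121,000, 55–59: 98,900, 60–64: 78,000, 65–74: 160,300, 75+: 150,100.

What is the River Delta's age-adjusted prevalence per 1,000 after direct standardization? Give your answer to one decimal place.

Age-specific rates per 1,000 for the River Delta: 15.612, 22.079, 51.600, 117.228, 213.354, 289.096, 545.597.
Standard total = 861,500; weights = 0.1071, 0.1868, 0.1405, 0.1148, 0.0905, 0.1861, 0.1742.
Standardized rate: 0.1071×15.612 + 0.1868×22.079 + 0.1405×51.600 + 0.1148×117.228 + 0.0905×213.354 + 0.1861×289.096 + 0.1742×545.597 = 194.6705 per 1,000.

194.7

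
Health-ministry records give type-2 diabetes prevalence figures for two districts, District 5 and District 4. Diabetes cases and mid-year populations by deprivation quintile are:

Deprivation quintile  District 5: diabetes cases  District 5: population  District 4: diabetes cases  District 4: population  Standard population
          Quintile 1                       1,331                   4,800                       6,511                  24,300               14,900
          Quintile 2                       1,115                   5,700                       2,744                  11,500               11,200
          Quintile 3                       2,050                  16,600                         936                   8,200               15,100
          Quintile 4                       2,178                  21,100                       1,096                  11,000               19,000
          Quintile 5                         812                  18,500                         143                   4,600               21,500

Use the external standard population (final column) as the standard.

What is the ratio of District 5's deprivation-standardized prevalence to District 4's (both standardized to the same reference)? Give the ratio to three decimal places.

1.013

Deprivation-specific rates per 1,000 for District 5: 277.292, 195.614, 123.494, 103.223, 43.892.
For District 4: 267.942, 238.609, 114.146, 99.636, 31.087.
Standard total = 81,700; weights = 0.1824, 0.1371, 0.1848, 0.2326, 0.2632.
District 5: 0.1824×277.292 + 0.1371×195.614 + 0.1848×123.494 + 0.2326×103.223 + 0.2632×43.892 = 135.7673 per 1,000.
District 4: 0.1824×267.942 + 0.1371×238.609 + 0.1848×114.146 + 0.2326×99.636 + 0.2632×31.087 = 134.0248 per 1,000.
Ratio = 135.7673 ÷ 134.0248 = 1.01300.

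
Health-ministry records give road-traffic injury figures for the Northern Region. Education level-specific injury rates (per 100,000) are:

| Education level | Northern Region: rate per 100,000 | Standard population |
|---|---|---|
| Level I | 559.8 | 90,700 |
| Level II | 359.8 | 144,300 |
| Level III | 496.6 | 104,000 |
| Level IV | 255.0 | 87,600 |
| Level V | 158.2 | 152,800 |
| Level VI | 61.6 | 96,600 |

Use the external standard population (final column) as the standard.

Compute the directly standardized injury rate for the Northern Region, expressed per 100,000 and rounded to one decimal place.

Standard total = 676,000; weights = 0.1342, 0.2135, 0.1538, 0.1296, 0.2260, 0.1429.
Standardized rate: 0.1342×559.8 + 0.2135×359.8 + 0.1538×496.6 + 0.1296×255.0 + 0.2260×158.2 + 0.1429×61.6 = 305.9185 per 100,000.

305.9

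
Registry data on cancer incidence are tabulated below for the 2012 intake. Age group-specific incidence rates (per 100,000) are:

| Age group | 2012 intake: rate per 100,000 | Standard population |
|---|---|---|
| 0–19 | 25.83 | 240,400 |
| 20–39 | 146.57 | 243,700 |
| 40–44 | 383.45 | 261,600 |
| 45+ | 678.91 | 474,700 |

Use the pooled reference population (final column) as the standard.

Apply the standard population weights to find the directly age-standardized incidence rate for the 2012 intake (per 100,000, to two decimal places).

380.63

Standard total = 1,220,400; weights = 0.1970, 0.1997, 0.2144, 0.3890.
Standardized rate: 0.1970×25.83 + 0.1997×146.57 + 0.2144×383.45 + 0.3890×678.91 = 380.6274 per 100,000.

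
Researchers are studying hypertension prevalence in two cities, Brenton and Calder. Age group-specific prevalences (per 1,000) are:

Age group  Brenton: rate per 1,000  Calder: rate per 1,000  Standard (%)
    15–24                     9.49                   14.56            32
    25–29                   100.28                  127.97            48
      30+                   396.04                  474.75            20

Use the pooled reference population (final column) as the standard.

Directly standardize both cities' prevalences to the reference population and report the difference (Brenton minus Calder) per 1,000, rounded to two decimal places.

-30.66

Standard weights: 0.32, 0.48, 0.20.
Brenton: 0.3200×9.49 + 0.4800×100.28 + 0.2000×396.04 = 130.3792 per 1,000.
Calder: 0.3200×14.56 + 0.4800×127.97 + 0.2000×474.75 = 161.0348 per 1,000.
Difference = 130.3792 − 161.0348 = -30.6556.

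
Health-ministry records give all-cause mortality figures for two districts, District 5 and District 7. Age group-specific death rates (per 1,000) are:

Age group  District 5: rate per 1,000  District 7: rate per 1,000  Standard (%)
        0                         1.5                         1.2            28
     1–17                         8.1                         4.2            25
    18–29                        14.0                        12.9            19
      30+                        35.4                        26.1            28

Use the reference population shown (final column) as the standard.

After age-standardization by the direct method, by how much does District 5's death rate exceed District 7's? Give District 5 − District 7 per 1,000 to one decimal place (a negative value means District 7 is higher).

3.9

Standard weights: 0.28, 0.25, 0.19, 0.28.
District 5: 0.2800×1.5 + 0.2500×8.1 + 0.1900×14.0 + 0.2800×35.4 = 15.0170 per 1,000.
District 7: 0.2800×1.2 + 0.2500×4.2 + 0.1900×12.9 + 0.2800×26.1 = 11.1450 per 1,000.
Difference = 15.0170 − 11.1450 = 3.8720.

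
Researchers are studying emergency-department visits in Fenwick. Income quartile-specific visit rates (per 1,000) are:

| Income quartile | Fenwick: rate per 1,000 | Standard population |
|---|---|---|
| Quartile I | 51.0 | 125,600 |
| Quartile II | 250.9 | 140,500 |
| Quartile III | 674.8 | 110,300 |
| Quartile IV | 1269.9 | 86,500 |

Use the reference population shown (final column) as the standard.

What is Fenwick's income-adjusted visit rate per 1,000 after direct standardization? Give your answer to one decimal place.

488.1

Standard total = 462,900; weights = 0.2713, 0.3035, 0.2383, 0.1869.
Standardized rate: 0.2713×51.0 + 0.3035×250.9 + 0.2383×674.8 + 0.1869×1269.9 = 488.0835 per 1,000.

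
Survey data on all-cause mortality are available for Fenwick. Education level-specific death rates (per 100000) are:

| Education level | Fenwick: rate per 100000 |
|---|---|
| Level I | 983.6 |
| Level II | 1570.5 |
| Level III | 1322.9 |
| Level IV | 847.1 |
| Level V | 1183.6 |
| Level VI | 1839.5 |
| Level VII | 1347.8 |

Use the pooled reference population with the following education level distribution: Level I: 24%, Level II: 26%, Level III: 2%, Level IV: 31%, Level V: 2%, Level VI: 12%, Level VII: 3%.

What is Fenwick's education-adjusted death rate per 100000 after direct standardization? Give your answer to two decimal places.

Standard weights: 0.24, 0.26, 0.02, 0.31, 0.02, 0.12, 0.03.
Standardized rate: 0.2400×983.6 + 0.2600×1570.5 + 0.0200×1322.9 + 0.3100×847.1 + 0.0200×1183.6 + 0.1200×1839.5 + 0.0300×1347.8 = 1218.2990 per 100000.

1218.30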